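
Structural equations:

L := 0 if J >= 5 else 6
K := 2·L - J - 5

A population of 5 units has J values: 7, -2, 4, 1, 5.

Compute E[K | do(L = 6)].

Every unit gets L=6 under the intervention. K values become 0, 9, 3, 6, 2; E[K|do(L=6)] = 4.

4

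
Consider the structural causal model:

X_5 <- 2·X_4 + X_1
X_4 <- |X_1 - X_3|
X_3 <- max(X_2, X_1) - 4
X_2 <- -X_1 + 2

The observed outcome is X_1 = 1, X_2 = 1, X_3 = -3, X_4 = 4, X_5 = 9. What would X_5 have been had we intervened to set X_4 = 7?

15

Intervening sets X_4 = 7 and removes its equation (X_4 <- |X_1 - X_3|).
X_5 = 2·X_4 + X_1  [with X_4=7, X_1=1]  = 15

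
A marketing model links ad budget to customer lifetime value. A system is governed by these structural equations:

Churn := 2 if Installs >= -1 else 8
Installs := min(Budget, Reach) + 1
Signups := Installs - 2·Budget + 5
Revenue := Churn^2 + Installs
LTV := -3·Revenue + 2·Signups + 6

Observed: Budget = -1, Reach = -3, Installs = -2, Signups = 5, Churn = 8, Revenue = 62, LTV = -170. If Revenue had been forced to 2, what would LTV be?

Intervening sets Revenue = 2 and removes its equation (Revenue := Churn^2 + Installs).
Installs = min(Budget, Reach) + 1  [with Budget=-1, Reach=-3]  = -2
Signups = Installs - 2·Budget + 5  [with Installs=-2, Budget=-1]  = 5
LTV = -3·Revenue + 2·Signups + 6  [with Revenue=2, Signups=5]  = 10

10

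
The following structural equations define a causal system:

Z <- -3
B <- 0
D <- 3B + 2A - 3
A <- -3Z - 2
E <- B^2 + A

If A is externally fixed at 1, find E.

do(A=1) replaces the equation A <- -3Z - 2 with the constant A = 1.
E = B^2 + A  [with B=0, A=1]  = 1

1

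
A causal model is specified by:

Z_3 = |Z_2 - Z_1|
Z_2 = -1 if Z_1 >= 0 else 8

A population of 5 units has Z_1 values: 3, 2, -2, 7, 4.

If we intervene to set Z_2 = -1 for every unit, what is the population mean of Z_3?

Under do(Z_2=-1), Z_2's equation is replaced by Z_2=-1 for every unit. Per-unit Z_3: 4, 3, 1, 8, 5. Mean = 4.2.

4.2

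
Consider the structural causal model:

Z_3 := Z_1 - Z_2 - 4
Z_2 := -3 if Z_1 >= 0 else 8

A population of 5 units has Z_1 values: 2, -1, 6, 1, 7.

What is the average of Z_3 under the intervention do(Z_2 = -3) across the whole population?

2

The intervention sets Z_2=-3 in all 5 units regardless of Z_1. Recomputing Z_3 per unit gives 1, -2, 5, 0, 6; average 2.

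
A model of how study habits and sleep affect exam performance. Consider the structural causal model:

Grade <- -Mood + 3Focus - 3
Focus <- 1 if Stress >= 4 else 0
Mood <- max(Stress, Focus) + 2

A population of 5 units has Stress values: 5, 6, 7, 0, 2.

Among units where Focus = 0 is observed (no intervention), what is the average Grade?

-6

Observing Focus=0 restricts to units where Focus's equation naturally yields 0: Stress ∈ {0, 2}. In that subpopulation Grade = -5, -7, mean -6.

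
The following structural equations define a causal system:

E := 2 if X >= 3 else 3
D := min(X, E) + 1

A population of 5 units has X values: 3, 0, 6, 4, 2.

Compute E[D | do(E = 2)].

2.6

Under do(E=2), E's equation is replaced by E=2 for every unit. Per-unit D: 3, 1, 3, 3, 3. Mean = 2.6.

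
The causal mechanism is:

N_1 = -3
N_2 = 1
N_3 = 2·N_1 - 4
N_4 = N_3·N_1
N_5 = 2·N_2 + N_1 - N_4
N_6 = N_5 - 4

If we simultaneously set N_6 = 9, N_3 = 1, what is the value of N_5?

Under do(N_6 = 9, N_3 = 1), each intervened variable's structural equation is replaced by its fixed value.
N_4 = N_3·N_1  [with N_3=1, N_1=-3]  = -3
N_5 = 2·N_2 + N_1 - N_4  [with N_2=1, N_1=-3, N_4=-3]  = 2

2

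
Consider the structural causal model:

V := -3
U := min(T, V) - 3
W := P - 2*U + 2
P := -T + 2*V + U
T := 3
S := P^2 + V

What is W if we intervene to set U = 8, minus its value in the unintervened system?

-14

The intervention breaks the incoming arrows to U: U := min(T, V) - 3 no longer applies, and U = 8.
P = -T + 2*V + U  [with T=3, V=-3, U=8]  = -1
W = P - 2*U + 2  [with P=-1, U=8]  = -15
Without intervention: U = min(T, V) - 3  [with T=3, V=-3]  = -6; P = -T + 2*V + U  [with T=3, V=-3, U=-6]  = -15; W = P - 2*U + 2  [with P=-15, U=-6]  = -1.
Change = -15 − (-1) = -14.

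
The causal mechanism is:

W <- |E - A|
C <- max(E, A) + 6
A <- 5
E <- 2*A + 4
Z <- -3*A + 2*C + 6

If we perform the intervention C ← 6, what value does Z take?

3

do(C=6) replaces the equation C <- max(E, A) + 6 with the constant C = 6.
Z = -3*A + 2*C + 6  [with A=5, C=6]  = 3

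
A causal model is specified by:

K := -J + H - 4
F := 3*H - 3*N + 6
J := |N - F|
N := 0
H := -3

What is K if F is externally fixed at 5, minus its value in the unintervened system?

do(F=5) replaces the equation F := 3*H - 3*N + 6 with the constant F = 5.
J = |N - F|  [with N=0, F=5]  = 5
K = -J + H - 4  [with J=5, H=-3]  = -12
Without intervention: F = 3*H - 3*N + 6  [with H=-3, N=0]  = -3; J = |N - F|  [with N=0, F=-3]  = 3; K = -J + H - 4  [with J=3, H=-3]  = -10.
Change = -12 − (-10) = -2.

-2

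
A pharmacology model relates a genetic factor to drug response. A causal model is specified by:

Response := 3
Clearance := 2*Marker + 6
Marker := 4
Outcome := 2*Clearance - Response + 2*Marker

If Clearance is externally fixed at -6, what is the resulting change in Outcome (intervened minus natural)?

-40

The intervention breaks the incoming arrows to Clearance: Clearance := 2*Marker + 6 no longer applies, and Clearance = -6.
Outcome = 2*Clearance - Response + 2*Marker  [with Clearance=-6, Response=3, Marker=4]  = -7
Without intervention: Clearance = 2*Marker + 6  [with Marker=4]  = 14; Outcome = 2*Clearance - Response + 2*Marker  [with Clearance=14, Response=3, Marker=4]  = 33.
Change = -7 − 33 = -40.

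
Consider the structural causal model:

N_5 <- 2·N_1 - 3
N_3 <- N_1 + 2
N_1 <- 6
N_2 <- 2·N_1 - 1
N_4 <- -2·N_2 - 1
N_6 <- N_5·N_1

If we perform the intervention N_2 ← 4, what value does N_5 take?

9

do(N_2=4) replaces the equation N_2 <- 2·N_1 - 1 with the constant N_2 = 4.
Since N_5 is not a descendant of the intervened variable, it is unaffected.
N_5 = 2·N_1 - 3  [with N_1=6]  = 9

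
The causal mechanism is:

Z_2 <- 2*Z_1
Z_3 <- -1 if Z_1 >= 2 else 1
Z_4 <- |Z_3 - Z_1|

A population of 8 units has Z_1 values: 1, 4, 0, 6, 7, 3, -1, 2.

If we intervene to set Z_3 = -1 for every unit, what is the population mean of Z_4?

3.75

do(Z_3=-1) breaks Z_3's dependence on Z_1. With Z_3=-1 fixed, Z_4 across the units is 2, 5, 1, 7, 8, 4, 0, 3, mean 3.75.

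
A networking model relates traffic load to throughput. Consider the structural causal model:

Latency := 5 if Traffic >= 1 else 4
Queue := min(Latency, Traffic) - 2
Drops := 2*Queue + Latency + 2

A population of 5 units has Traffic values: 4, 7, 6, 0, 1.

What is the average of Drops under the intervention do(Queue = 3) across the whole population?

The intervention sets Queue=3 in all 5 units regardless of Traffic. Recomputing Drops per unit gives 13, 13, 13, 12, 13; average 12.8.

12.8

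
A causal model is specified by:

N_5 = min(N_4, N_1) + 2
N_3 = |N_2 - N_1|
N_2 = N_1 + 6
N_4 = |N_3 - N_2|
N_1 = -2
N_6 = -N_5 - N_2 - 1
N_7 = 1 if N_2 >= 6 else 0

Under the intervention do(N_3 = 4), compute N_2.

Under do(N_3=4), the mechanism N_3 = |N_2 - N_1| is discarded; N_3 is fixed at 4.
Since N_2 is not a descendant of the intervened variable, it is unaffected.
N_2 = N_1 + 6  [with N_1=-2]  = 4

4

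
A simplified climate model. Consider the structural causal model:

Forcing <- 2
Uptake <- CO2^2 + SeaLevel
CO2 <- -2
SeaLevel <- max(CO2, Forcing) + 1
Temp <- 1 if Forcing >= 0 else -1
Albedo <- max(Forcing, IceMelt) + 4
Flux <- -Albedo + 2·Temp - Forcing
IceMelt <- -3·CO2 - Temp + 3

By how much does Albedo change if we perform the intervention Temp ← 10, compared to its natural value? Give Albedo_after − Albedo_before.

-6

do(Temp=10) replaces the equation Temp <- 1 if Forcing >= 0 else -1 with the constant Temp = 10.
IceMelt = -3·CO2 - Temp + 3  [with CO2=-2, Temp=10]  = -1
Albedo = max(Forcing, IceMelt) + 4  [with Forcing=2, IceMelt=-1]  = 6
Without intervention: Temp = 1 if Forcing >= 0 else -1  [with Forcing=2]  = 1; IceMelt = -3·CO2 - Temp + 3  [with CO2=-2, Temp=1]  = 8; Albedo = max(Forcing, IceMelt) + 4  [with Forcing=2, IceMelt=8]  = 12.
Change = 6 − 12 = -6.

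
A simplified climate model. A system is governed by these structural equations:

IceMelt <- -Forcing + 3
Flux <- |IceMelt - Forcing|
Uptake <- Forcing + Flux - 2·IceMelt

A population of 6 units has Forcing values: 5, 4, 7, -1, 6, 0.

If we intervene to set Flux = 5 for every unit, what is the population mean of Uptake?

9.5

do(Flux=5) breaks Flux's dependence on Forcing. With Flux=5 fixed, Uptake across the units is 14, 11, 20, -4, 17, -1, mean 9.5.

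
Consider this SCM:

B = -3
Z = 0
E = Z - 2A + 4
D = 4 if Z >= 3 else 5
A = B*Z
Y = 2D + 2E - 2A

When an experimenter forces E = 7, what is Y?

Under do(E=7), the mechanism E = Z - 2A + 4 is discarded; E is fixed at 7.
A = B*Z  [with B=-3, Z=0]  = 0
D = 4 if Z >= 3 else 5  [with Z=0]  = 5
Y = 2D + 2E - 2A  [with D=5, E=7, A=0]  = 24

24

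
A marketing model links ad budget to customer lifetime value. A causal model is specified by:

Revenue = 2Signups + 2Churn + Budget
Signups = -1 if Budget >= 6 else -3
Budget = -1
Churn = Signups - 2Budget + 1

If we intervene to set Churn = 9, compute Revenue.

The intervention breaks the incoming arrows to Churn: Churn = Signups - 2Budget + 1 no longer applies, and Churn = 9.
Signups = -1 if Budget >= 6 else -3  [with Budget=-1]  = -3
Revenue = 2Signups + 2Churn + Budget  [with Signups=-3, Churn=9, Budget=-1]  = 11

11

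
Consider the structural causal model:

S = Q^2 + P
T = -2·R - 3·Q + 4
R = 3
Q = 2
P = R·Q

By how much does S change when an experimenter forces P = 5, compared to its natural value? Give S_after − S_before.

-1

The intervention breaks the incoming arrows to P: P = R·Q no longer applies, and P = 5.
S = Q^2 + P  [with Q=2, P=5]  = 9
Without intervention: P = R·Q  [with R=3, Q=2]  = 6; S = Q^2 + P  [with Q=2, P=6]  = 10.
Change = 9 − 10 = -1.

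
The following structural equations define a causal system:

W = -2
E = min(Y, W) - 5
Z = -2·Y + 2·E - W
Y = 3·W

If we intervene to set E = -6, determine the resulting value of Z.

The intervention breaks the incoming arrows to E: E = min(Y, W) - 5 no longer applies, and E = -6.
Y = 3·W  [with W=-2]  = -6
Z = -2·Y + 2·E - W  [with Y=-6, E=-6, W=-2]  = 2

2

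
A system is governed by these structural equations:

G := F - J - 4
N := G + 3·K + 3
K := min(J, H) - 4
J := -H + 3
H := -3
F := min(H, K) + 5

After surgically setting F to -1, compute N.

-29

Under do(F=-1), the mechanism F := min(H, K) + 5 is discarded; F is fixed at -1.
J = -H + 3  [with H=-3]  = 6
K = min(J, H) - 4  [with J=6, H=-3]  = -7
G = F - J - 4  [with F=-1, J=6]  = -11
N = G + 3·K + 3  [with G=-11, K=-7]  = -29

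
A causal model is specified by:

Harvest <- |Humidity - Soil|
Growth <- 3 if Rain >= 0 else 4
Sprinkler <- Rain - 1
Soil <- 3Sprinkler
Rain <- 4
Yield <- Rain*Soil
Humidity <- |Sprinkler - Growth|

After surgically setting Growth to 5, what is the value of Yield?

36

Under do(Growth=5), the mechanism Growth <- 3 if Rain >= 0 else 4 is discarded; Growth is fixed at 5.
Since Yield is not a descendant of the intervened variable, it is unaffected.
Sprinkler = Rain - 1  [with Rain=4]  = 3
Soil = 3Sprinkler  [with Sprinkler=3]  = 9
Yield = Rain*Soil  [with Rain=4, Soil=9]  = 36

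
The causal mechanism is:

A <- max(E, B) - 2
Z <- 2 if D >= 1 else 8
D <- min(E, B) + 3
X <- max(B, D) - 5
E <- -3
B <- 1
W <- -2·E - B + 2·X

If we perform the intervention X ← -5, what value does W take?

-5

Intervening sets X = -5 and removes its equation (X <- max(B, D) - 5).
W = -2·E - B + 2·X  [with E=-3, B=1, X=-5]  = -5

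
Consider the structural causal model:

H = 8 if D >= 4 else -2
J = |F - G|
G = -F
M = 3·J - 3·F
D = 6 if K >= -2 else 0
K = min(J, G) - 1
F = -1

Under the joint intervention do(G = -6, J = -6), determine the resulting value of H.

-2

Under do(G = -6, J = -6), each intervened variable's structural equation is replaced by its fixed value.
K = min(J, G) - 1  [with J=-6, G=-6]  = -7
D = 6 if K >= -2 else 0  [with K=-7]  = 0
H = 8 if D >= 4 else -2  [with D=0]  = -2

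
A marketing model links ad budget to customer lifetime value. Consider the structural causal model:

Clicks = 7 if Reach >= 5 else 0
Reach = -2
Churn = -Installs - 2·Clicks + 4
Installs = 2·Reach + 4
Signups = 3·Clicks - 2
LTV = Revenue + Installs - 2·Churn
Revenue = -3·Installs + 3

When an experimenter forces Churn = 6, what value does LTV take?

-9

Under do(Churn=6), the mechanism Churn = -Installs - 2·Clicks + 4 is discarded; Churn is fixed at 6.
Installs = 2·Reach + 4  [with Reach=-2]  = 0
Revenue = -3·Installs + 3  [with Installs=0]  = 3
LTV = Revenue + Installs - 2·Churn  [with Revenue=3, Installs=0, Churn=6]  = -9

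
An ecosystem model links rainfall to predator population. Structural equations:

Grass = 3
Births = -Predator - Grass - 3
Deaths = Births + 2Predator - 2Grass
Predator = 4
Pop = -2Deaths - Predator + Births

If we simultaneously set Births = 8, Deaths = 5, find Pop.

Setting Births = 8, Deaths = 5 by intervention discards those variables' equations.
Pop = -2Deaths - Predator + Births  [with Deaths=5, Predator=4, Births=8]  = -6

-6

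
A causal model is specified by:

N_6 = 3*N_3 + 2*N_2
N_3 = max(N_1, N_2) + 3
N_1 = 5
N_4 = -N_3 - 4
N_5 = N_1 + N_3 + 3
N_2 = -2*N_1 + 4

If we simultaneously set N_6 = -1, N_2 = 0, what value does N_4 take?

-12

Under do(N_6 = -1, N_2 = 0), each intervened variable's structural equation is replaced by its fixed value.
N_3 = max(N_1, N_2) + 3  [with N_1=5, N_2=0]  = 8
N_4 = -N_3 - 4  [with N_3=8]  = -12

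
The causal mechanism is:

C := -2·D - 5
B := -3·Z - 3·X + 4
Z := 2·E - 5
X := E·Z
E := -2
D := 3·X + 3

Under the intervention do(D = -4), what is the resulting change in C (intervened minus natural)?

122

The intervention breaks the incoming arrows to D: D := 3·X + 3 no longer applies, and D = -4.
C = -2·D - 5  [with D=-4]  = 3
Without intervention: Z = 2·E - 5  [with E=-2]  = -9; X = E·Z  [with E=-2, Z=-9]  = 18; D = 3·X + 3  [with X=18]  = 57; C = -2·D - 5  [with D=57]  = -119.
Change = 3 − (-119) = 122.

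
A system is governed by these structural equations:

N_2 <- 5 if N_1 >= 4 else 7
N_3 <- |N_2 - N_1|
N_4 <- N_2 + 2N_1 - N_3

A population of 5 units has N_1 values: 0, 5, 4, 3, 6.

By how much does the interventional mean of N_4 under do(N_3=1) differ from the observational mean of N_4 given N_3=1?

-2

Every unit gets N_3=1 under the intervention. N_4 values become 6, 14, 12, 12, 16; E[N_4|do(N_3=1)] = 12.
Observing N_3=1 restricts to units where N_3's equation naturally yields 1: N_1 ∈ {4, 6}. In that subpopulation N_4 = 12, 16, mean 14.
Difference = 12 − 14 = -2.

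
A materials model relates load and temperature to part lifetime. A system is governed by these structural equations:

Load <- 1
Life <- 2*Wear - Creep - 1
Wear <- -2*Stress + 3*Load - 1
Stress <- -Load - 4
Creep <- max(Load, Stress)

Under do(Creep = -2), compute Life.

25

do(Creep=-2) replaces the equation Creep <- max(Load, Stress) with the constant Creep = -2.
Stress = -Load - 4  [with Load=1]  = -5
Wear = -2*Stress + 3*Load - 1  [with Stress=-5, Load=1]  = 12
Life = 2*Wear - Creep - 1  [with Wear=12, Creep=-2]  = 25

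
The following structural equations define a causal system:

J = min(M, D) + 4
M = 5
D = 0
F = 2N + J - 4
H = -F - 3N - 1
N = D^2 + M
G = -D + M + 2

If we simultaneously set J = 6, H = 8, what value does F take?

12

Under do(J = 6, H = 8), each intervened variable's structural equation is replaced by its fixed value.
N = D^2 + M  [with D=0, M=5]  = 5
F = 2N + J - 4  [with N=5, J=6]  = 12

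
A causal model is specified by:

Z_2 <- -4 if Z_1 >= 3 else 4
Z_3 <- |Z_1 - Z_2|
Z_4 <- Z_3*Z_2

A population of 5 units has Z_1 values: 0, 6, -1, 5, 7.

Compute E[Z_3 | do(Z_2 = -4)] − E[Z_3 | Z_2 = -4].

-2.6

The intervention sets Z_2=-4 in all 5 units regardless of Z_1. Recomputing Z_3 per unit gives 4, 10, 3, 9, 11; average 7.4.
Observing Z_2=-4 restricts to units where Z_2's equation naturally yields -4: Z_1 ∈ {6, 5, 7}. In that subpopulation Z_3 = 10, 9, 11, mean 10.
Difference = 7.4 − 10 = -2.6.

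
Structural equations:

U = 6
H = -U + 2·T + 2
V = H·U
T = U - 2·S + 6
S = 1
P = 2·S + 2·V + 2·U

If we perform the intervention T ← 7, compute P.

134

The intervention breaks the incoming arrows to T: T = U - 2·S + 6 no longer applies, and T = 7.
H = -U + 2·T + 2  [with U=6, T=7]  = 10
V = H·U  [with H=10, U=6]  = 60
P = 2·S + 2·V + 2·U  [with S=1, V=60, U=6]  = 134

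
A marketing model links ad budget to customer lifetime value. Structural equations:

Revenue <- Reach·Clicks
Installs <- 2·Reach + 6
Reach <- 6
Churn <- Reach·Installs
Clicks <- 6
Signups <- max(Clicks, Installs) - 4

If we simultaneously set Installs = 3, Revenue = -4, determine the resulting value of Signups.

2

Setting Installs = 3, Revenue = -4 by intervention discards those variables' equations.
Signups = max(Clicks, Installs) - 4  [with Clicks=6, Installs=3]  = 2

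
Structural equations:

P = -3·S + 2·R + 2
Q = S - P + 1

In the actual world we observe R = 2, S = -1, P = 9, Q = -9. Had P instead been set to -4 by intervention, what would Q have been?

4

The intervention breaks the incoming arrows to P: P = -3·S + 2·R + 2 no longer applies, and P = -4.
Q = S - P + 1  [with S=-1, P=-4]  = 4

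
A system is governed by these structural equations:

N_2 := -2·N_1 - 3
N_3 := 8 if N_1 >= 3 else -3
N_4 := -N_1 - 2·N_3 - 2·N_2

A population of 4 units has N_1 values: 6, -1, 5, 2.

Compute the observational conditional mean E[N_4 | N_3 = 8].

Observing N_3=8 restricts to units where N_3's equation naturally yields 8: N_1 ∈ {6, 5}. In that subpopulation N_4 = 8, 5, mean 6.5.

6.5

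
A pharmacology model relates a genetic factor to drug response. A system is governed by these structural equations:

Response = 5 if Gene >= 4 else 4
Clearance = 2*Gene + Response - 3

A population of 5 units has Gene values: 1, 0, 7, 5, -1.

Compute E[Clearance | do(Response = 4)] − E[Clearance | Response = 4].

4.8

Every unit gets Response=4 under the intervention. Clearance values become 3, 1, 15, 11, -1; E[Clearance|do(Response=4)] = 5.8.
Observing Response=4 restricts to units where Response's equation naturally yields 4: Gene ∈ {1, 0, -1}. In that subpopulation Clearance = 3, 1, -1, mean 1.
Difference = 5.8 − 1 = 4.8.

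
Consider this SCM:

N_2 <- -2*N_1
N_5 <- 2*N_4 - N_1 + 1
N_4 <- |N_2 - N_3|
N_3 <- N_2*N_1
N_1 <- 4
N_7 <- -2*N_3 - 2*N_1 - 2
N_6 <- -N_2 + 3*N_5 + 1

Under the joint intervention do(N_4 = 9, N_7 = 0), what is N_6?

54

The joint intervention fixes N_4 = 9, N_7 = 0, removing each variable's own equation.
N_2 = -2*N_1  [with N_1=4]  = -8
N_5 = 2*N_4 - N_1 + 1  [with N_4=9, N_1=4]  = 15
N_6 = -N_2 + 3*N_5 + 1  [with N_2=-8, N_5=15]  = 54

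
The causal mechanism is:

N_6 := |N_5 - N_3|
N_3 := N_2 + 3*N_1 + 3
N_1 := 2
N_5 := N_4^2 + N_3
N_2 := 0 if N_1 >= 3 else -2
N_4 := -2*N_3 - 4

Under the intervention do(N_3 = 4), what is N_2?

-2

Under do(N_3=4), the mechanism N_3 := N_2 + 3*N_1 + 3 is discarded; N_3 is fixed at 4.
Since N_2 is not a descendant of the intervened variable, it is unaffected.
N_2 = 0 if N_1 >= 3 else -2  [with N_1=2]  = -2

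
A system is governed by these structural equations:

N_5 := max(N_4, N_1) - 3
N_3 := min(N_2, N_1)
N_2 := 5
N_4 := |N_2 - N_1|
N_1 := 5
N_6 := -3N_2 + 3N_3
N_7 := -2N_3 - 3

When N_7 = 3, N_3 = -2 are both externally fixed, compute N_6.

Setting N_7 = 3, N_3 = -2 by intervention discards those variables' equations.
N_6 = -3N_2 + 3N_3  [with N_2=5, N_3=-2]  = -21

-21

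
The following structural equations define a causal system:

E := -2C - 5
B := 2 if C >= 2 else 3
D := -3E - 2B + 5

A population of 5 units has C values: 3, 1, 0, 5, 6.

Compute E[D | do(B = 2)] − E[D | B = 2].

-10

do(B=2) breaks B's dependence on C. With B=2 fixed, D across the units is 34, 22, 16, 46, 52, mean 34.
Conditioning on B=2 selects the 3 unit(s) with C ∈ {3, 5, 6}. Their D values: 34, 46, 52. Mean = 44.
Difference = 34 − 44 = -10.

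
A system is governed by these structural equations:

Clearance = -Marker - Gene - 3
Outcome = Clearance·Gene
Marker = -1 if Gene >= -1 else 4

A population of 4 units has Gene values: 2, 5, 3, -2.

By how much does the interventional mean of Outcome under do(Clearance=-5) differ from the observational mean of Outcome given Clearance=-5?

-7.5

The intervention sets Clearance=-5 in all 4 units regardless of Gene. Recomputing Outcome per unit gives -10, -25, -15, 10; average -10.
E[Outcome|Clearance=-5] averages over only the 2 units with Clearance=-5 (Gene = 3, -2): Outcome = -15, 10, mean -2.5.
Difference = -10 − (-2.5) = -7.5.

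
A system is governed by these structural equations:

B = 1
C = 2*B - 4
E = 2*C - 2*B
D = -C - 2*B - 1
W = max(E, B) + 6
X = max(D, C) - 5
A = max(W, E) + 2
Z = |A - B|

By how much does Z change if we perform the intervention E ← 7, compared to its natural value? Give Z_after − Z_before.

6

The intervention breaks the incoming arrows to E: E = 2*C - 2*B no longer applies, and E = 7.
W = max(E, B) + 6  [with E=7, B=1]  = 13
A = max(W, E) + 2  [with W=13, E=7]  = 15
Z = |A - B|  [with A=15, B=1]  = 14
Without intervention: C = 2*B - 4  [with B=1]  = -2; E = 2*C - 2*B  [with C=-2, B=1]  = -6; W = max(E, B) + 6  [with E=-6, B=1]  = 7; A = max(W, E) + 2  [with W=7, E=-6]  = 9; Z = |A - B|  [with A=9, B=1]  = 8.
Change = 14 − 8 = 6.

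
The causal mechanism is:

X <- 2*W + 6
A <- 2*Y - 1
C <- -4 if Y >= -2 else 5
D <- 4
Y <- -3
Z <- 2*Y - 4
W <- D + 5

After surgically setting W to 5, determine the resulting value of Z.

do(W=5) replaces the equation W <- D + 5 with the constant W = 5.
Z is not downstream of the intervention, so its value is determined by the original equations.
Z = 2*Y - 4  [with Y=-3]  = -10

-10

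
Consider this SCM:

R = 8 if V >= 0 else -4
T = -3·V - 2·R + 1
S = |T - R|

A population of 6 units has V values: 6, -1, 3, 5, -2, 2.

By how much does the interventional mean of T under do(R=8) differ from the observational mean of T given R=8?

Every unit gets R=8 under the intervention. T values become -33, -12, -24, -30, -9, -21; E[T|do(R=8)] = -21.5.
Observing R=8 restricts to units where R's equation naturally yields 8: V ∈ {6, 3, 5, 2}. In that subpopulation T = -33, -24, -30, -21, mean -27.
Difference = -21.5 − (-27) = 5.5.

5.5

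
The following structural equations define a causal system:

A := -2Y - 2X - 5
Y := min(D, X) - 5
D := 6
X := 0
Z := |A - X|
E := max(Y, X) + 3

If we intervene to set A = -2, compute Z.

2

The intervention breaks the incoming arrows to A: A := -2Y - 2X - 5 no longer applies, and A = -2.
Z = |A - X|  [with A=-2, X=0]  = 2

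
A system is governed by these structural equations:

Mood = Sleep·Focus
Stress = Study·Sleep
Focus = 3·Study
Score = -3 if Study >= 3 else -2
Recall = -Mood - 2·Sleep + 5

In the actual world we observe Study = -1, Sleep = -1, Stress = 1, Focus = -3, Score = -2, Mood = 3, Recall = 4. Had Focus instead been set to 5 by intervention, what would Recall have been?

The intervention breaks the incoming arrows to Focus: Focus = 3·Study no longer applies, and Focus = 5.
Mood = Sleep·Focus  [with Sleep=-1, Focus=5]  = -5
Recall = -Mood - 2·Sleep + 5  [with Mood=-5, Sleep=-1]  = 12

12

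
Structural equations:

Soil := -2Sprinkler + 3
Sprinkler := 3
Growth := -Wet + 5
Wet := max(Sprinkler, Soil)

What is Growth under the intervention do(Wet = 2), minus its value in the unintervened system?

The intervention breaks the incoming arrows to Wet: Wet := max(Sprinkler, Soil) no longer applies, and Wet = 2.
Growth = -Wet + 5  [with Wet=2]  = 3
Without intervention: Soil = -2Sprinkler + 3  [with Sprinkler=3]  = -3; Wet = max(Sprinkler, Soil)  [with Sprinkler=3, Soil=-3]  = 3; Growth = -Wet + 5  [with Wet=3]  = 2.
Change = 3 − 2 = 1.

1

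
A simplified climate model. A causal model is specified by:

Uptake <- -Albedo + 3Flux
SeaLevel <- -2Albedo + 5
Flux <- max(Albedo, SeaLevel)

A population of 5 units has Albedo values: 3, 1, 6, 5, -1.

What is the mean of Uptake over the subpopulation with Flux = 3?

Observing Flux=3 restricts to units where Flux's equation naturally yields 3: Albedo ∈ {3, 1}. In that subpopulation Uptake = 6, 8, mean 7.

7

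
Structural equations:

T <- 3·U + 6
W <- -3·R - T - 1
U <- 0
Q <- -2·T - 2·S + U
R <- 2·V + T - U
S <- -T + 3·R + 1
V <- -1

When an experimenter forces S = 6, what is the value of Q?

-24

Under do(S=6), the mechanism S <- -T + 3·R + 1 is discarded; S is fixed at 6.
T = 3·U + 6  [with U=0]  = 6
Q = -2·T - 2·S + U  [with T=6, S=6, U=0]  = -24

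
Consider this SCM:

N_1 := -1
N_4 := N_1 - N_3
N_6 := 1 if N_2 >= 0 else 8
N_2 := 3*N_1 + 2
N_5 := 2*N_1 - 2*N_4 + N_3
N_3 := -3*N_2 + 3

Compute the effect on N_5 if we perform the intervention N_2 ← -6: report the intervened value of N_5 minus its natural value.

do(N_2=-6) replaces the equation N_2 := 3*N_1 + 2 with the constant N_2 = -6.
N_3 = -3*N_2 + 3  [with N_2=-6]  = 21
N_4 = N_1 - N_3  [with N_1=-1, N_3=21]  = -22
N_5 = 2*N_1 - 2*N_4 + N_3  [with N_1=-1, N_4=-22, N_3=21]  = 63
Without intervention: N_2 = 3*N_1 + 2  [with N_1=-1]  = -1; N_3 = -3*N_2 + 3  [with N_2=-1]  = 6; N_4 = N_1 - N_3  [with N_1=-1, N_3=6]  = -7; N_5 = 2*N_1 - 2*N_4 + N_3  [with N_1=-1, N_4=-7, N_3=6]  = 18.
Change = 63 − 18 = 45.

45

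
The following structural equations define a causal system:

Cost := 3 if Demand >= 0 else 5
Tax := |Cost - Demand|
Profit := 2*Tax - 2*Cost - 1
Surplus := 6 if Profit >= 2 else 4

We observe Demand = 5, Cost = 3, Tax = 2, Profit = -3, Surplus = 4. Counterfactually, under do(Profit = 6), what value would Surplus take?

Intervening sets Profit = 6 and removes its equation (Profit := 2*Tax - 2*Cost - 1).
Surplus = 6 if Profit >= 2 else 4  [with Profit=6]  = 6

6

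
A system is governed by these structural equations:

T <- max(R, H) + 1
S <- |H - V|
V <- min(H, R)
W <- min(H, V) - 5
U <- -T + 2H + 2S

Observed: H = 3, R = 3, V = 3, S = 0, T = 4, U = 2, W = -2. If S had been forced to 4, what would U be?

Under do(S=4), the mechanism S <- |H - V| is discarded; S is fixed at 4.
T = max(R, H) + 1  [with R=3, H=3]  = 4
U = -T + 2H + 2S  [with T=4, H=3, S=4]  = 10

10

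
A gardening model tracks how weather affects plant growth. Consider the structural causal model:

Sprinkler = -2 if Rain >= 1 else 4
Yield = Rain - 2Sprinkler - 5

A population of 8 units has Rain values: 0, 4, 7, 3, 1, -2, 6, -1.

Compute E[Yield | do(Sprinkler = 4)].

Every unit gets Sprinkler=4 under the intervention. Yield values become -13, -9, -6, -10, -12, -15, -7, -14; E[Yield|do(Sprinkler=4)] = -10.75.

-10.75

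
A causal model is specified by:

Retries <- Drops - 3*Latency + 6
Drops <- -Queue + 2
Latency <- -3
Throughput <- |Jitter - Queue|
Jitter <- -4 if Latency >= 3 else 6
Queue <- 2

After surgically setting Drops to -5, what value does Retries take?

The intervention breaks the incoming arrows to Drops: Drops <- -Queue + 2 no longer applies, and Drops = -5.
Retries = Drops - 3*Latency + 6  [with Drops=-5, Latency=-3]  = 10

10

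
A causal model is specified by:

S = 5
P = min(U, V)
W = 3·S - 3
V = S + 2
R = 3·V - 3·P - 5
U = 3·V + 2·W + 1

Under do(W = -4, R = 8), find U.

The joint intervention fixes W = -4, R = 8, removing each variable's own equation.
V = S + 2  [with S=5]  = 7
U = 3·V + 2·W + 1  [with V=7, W=-4]  = 14

14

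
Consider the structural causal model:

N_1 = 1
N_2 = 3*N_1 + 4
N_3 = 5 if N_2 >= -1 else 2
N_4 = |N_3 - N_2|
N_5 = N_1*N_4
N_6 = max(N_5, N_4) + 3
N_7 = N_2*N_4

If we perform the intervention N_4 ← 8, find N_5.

8

Intervening sets N_4 = 8 and removes its equation (N_4 = |N_3 - N_2|).
N_5 = N_1*N_4  [with N_1=1, N_4=8]  = 8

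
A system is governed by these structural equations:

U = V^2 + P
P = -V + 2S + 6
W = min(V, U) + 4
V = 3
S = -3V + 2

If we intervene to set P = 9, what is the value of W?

do(P=9) replaces the equation P = -V + 2S + 6 with the constant P = 9.
U = V^2 + P  [with V=3, P=9]  = 18
W = min(V, U) + 4  [with V=3, U=18]  = 7

7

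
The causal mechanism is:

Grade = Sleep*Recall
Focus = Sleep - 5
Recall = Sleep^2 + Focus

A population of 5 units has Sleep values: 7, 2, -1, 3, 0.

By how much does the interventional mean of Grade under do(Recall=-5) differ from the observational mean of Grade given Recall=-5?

Every unit gets Recall=-5 under the intervention. Grade values become -35, -10, 5, -15, 0; E[Grade|do(Recall=-5)] = -11.
Conditioning on Recall=-5 selects the 2 unit(s) with Sleep ∈ {-1, 0}. Their Grade values: 5, 0. Mean = 2.5.
Difference = -11 − 2.5 = -13.5.

-13.5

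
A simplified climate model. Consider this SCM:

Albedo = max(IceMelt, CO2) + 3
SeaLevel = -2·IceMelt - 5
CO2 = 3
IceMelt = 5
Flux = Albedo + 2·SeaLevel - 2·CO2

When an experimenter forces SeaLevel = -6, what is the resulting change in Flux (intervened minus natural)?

Intervening sets SeaLevel = -6 and removes its equation (SeaLevel = -2·IceMelt - 5).
Albedo = max(IceMelt, CO2) + 3  [with IceMelt=5, CO2=3]  = 8
Flux = Albedo + 2·SeaLevel - 2·CO2  [with Albedo=8, SeaLevel=-6, CO2=3]  = -10
Without intervention: Albedo = max(IceMelt, CO2) + 3  [with IceMelt=5, CO2=3]  = 8; SeaLevel = -2·IceMelt - 5  [with IceMelt=5]  = -15; Flux = Albedo + 2·SeaLevel - 2·CO2  [with Albedo=8, SeaLevel=-15, CO2=3]  = -28.
Change = -10 − (-28) = 18.

18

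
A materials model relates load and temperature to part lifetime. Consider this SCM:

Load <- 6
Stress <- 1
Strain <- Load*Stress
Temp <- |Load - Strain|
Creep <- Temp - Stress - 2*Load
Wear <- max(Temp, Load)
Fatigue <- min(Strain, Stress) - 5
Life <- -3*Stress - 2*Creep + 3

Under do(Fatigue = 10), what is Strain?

Intervening sets Fatigue = 10 and removes its equation (Fatigue <- min(Strain, Stress) - 5).
Strain is not downstream of the intervention, so its value is determined by the original equations.
Strain = Load*Stress  [with Load=6, Stress=1]  = 6

6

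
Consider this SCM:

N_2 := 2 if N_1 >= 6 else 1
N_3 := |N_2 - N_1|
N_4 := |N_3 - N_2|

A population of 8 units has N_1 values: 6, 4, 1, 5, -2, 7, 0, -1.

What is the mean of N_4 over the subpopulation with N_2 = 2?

2.5

Observing N_2=2 restricts to units where N_2's equation naturally yields 2: N_1 ∈ {6, 7}. In that subpopulation N_4 = 2, 3, mean 2.5.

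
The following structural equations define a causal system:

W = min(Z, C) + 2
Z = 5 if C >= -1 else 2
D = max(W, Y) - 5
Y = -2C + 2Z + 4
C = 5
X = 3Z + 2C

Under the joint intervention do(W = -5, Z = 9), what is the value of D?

Setting W = -5, Z = 9 by intervention discards those variables' equations.
Y = -2C + 2Z + 4  [with C=5, Z=9]  = 12
D = max(W, Y) - 5  [with W=-5, Y=12]  = 7

7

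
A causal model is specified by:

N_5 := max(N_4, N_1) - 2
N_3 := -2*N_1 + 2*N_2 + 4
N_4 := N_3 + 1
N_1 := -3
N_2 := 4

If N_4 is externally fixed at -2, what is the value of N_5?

Intervening sets N_4 = -2 and removes its equation (N_4 := N_3 + 1).
N_5 = max(N_4, N_1) - 2  [with N_4=-2, N_1=-3]  = -4

-4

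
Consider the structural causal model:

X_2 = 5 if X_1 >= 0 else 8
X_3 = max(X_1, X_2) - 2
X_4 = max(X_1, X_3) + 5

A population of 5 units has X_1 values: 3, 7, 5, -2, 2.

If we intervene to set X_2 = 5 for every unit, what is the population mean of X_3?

Under do(X_2=5), X_2's equation is replaced by X_2=5 for every unit. Per-unit X_3: 3, 5, 3, 3, 3. Mean = 3.4.

3.4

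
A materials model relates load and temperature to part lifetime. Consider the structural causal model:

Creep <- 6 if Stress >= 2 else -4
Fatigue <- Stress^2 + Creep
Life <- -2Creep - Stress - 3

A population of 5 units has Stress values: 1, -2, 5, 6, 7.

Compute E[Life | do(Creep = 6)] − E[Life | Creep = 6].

2.6

do(Creep=6) breaks Creep's dependence on Stress. With Creep=6 fixed, Life across the units is -16, -13, -20, -21, -22, mean -18.4.
Observing Creep=6 restricts to units where Creep's equation naturally yields 6: Stress ∈ {5, 6, 7}. In that subpopulation Life = -20, -21, -22, mean -21.
Difference = -18.4 − (-21) = 2.6.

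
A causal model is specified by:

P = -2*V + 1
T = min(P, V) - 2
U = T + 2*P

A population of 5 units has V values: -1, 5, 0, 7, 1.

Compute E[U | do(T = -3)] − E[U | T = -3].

-9.6

Every unit gets T=-3 under the intervention. U values become 3, -21, -1, -29, -5; E[U|do(T=-3)] = -10.6.
Conditioning on T=-3 selects the 2 unit(s) with V ∈ {-1, 1}. Their U values: 3, -5. Mean = -1.
Difference = -10.6 − (-1) = -9.6.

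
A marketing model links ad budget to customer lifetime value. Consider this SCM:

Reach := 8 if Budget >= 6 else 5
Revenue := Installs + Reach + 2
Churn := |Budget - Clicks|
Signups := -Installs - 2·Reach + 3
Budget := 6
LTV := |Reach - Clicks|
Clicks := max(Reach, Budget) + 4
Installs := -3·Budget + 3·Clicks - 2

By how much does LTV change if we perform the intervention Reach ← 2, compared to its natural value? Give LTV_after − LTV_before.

4

do(Reach=2) replaces the equation Reach := 8 if Budget >= 6 else 5 with the constant Reach = 2.
Clicks = max(Reach, Budget) + 4  [with Reach=2, Budget=6]  = 10
LTV = |Reach - Clicks|  [with Reach=2, Clicks=10]  = 8
Without intervention: Reach = 8 if Budget >= 6 else 5  [with Budget=6]  = 8; Clicks = max(Reach, Budget) + 4  [with Reach=8, Budget=6]  = 12; LTV = |Reach - Clicks|  [with Reach=8, Clicks=12]  = 4.
Change = 8 − 4 = 4.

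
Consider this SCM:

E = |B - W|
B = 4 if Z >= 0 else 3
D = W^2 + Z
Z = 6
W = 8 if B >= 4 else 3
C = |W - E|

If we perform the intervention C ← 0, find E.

do(C=0) replaces the equation C = |W - E| with the constant C = 0.
Since E is not a descendant of the intervened variable, it is unaffected.
B = 4 if Z >= 0 else 3  [with Z=6]  = 4
W = 8 if B >= 4 else 3  [with B=4]  = 8
E = |B - W|  [with B=4, W=8]  = 4

4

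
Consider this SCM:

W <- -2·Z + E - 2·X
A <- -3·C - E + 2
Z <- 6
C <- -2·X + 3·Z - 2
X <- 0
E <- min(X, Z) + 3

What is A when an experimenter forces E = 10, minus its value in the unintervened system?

-7

do(E=10) replaces the equation E <- min(X, Z) + 3 with the constant E = 10.
C = -2·X + 3·Z - 2  [with X=0, Z=6]  = 16
A = -3·C - E + 2  [with C=16, E=10]  = -56
Without intervention: E = min(X, Z) + 3  [with X=0, Z=6]  = 3; C = -2·X + 3·Z - 2  [with X=0, Z=6]  = 16; A = -3·C - E + 2  [with C=16, E=3]  = -49.
Change = -56 − (-49) = -7.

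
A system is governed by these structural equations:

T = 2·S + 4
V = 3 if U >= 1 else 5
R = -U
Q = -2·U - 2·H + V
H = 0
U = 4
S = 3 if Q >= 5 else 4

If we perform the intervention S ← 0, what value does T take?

4

The intervention breaks the incoming arrows to S: S = 3 if Q >= 5 else 4 no longer applies, and S = 0.
T = 2·S + 4  [with S=0]  = 4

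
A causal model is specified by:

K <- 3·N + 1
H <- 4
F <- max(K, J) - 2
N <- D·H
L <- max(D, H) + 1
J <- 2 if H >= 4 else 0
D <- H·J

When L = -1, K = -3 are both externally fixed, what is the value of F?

0

Setting L = -1, K = -3 by intervention discards those variables' equations.
J = 2 if H >= 4 else 0  [with H=4]  = 2
F = max(K, J) - 2  [with K=-3, J=2]  = 0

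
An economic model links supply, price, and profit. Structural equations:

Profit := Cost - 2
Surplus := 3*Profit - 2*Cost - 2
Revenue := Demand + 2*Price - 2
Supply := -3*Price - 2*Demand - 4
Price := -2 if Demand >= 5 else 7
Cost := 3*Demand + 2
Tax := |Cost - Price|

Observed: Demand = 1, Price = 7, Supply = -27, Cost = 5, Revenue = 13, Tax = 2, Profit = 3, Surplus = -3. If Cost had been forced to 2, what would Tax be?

Under do(Cost=2), the mechanism Cost := 3*Demand + 2 is discarded; Cost is fixed at 2.
Price = -2 if Demand >= 5 else 7  [with Demand=1]  = 7
Tax = |Cost - Price|  [with Cost=2, Price=7]  = 5

5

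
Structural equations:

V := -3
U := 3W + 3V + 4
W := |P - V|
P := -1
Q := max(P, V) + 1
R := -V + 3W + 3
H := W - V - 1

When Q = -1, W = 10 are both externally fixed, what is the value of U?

25

Under do(Q = -1, W = 10), each intervened variable's structural equation is replaced by its fixed value.
U = 3W + 3V + 4  [with W=10, V=-3]  = 25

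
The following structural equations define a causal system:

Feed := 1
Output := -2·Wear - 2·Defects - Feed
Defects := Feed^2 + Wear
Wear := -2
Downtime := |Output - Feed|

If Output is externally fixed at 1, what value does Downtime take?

0

Intervening sets Output = 1 and removes its equation (Output := -2·Wear - 2·Defects - Feed).
Downtime = |Output - Feed|  [with Output=1, Feed=1]  = 0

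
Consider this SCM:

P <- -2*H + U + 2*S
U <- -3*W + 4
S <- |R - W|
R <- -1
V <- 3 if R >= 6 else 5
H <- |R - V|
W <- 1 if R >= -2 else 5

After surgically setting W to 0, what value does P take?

The intervention breaks the incoming arrows to W: W <- 1 if R >= -2 else 5 no longer applies, and W = 0.
V = 3 if R >= 6 else 5  [with R=-1]  = 5
H = |R - V|  [with R=-1, V=5]  = 6
S = |R - W|  [with R=-1, W=0]  = 1
U = -3*W + 4  [with W=0]  = 4
P = -2*H + U + 2*S  [with H=6, U=4, S=1]  = -6

-6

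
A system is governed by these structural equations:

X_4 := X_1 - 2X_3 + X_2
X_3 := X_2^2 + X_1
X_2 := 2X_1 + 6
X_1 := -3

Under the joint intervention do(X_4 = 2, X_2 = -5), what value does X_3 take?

Setting X_4 = 2, X_2 = -5 by intervention discards those variables' equations.
X_3 = X_2^2 + X_1  [with X_2=-5, X_1=-3]  = 22

22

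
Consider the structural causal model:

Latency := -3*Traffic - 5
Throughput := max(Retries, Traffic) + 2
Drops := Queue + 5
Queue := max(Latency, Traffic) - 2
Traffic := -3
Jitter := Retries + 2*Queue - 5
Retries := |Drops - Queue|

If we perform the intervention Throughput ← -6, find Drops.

7

Under do(Throughput=-6), the mechanism Throughput := max(Retries, Traffic) + 2 is discarded; Throughput is fixed at -6.
Since Drops is not a descendant of the intervened variable, it is unaffected.
Latency = -3*Traffic - 5  [with Traffic=-3]  = 4
Queue = max(Latency, Traffic) - 2  [with Latency=4, Traffic=-3]  = 2
Drops = Queue + 5  [with Queue=2]  = 7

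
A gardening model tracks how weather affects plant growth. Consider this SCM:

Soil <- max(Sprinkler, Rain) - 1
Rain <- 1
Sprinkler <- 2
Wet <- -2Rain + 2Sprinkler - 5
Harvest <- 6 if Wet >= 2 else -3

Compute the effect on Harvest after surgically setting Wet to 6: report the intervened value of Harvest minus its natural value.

Intervening sets Wet = 6 and removes its equation (Wet <- -2Rain + 2Sprinkler - 5).
Harvest = 6 if Wet >= 2 else -3  [with Wet=6]  = 6
Without intervention: Wet = -2Rain + 2Sprinkler - 5  [with Rain=1, Sprinkler=2]  = -3; Harvest = 6 if Wet >= 2 else -3  [with Wet=-3]  = -3.
Change = 6 − (-3) = 9.

9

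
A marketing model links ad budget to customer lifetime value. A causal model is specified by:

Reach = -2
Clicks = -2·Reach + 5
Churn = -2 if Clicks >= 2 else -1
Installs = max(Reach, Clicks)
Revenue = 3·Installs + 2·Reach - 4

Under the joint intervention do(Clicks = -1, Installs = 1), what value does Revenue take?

-5

Under do(Clicks = -1, Installs = 1), each intervened variable's structural equation is replaced by its fixed value.
Revenue = 3·Installs + 2·Reach - 4  [with Installs=1, Reach=-2]  = -5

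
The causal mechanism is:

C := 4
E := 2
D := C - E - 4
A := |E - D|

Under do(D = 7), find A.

The intervention breaks the incoming arrows to D: D := C - E - 4 no longer applies, and D = 7.
A = |E - D|  [with E=2, D=7]  = 5

5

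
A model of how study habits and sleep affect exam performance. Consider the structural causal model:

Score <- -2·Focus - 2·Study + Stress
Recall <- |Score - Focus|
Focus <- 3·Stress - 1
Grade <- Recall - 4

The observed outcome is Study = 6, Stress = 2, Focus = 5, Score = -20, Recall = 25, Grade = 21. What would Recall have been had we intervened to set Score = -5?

Intervening sets Score = -5 and removes its equation (Score <- -2·Focus - 2·Study + Stress).
Focus = 3·Stress - 1  [with Stress=2]  = 5
Recall = |Score - Focus|  [with Score=-5, Focus=5]  = 10

10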